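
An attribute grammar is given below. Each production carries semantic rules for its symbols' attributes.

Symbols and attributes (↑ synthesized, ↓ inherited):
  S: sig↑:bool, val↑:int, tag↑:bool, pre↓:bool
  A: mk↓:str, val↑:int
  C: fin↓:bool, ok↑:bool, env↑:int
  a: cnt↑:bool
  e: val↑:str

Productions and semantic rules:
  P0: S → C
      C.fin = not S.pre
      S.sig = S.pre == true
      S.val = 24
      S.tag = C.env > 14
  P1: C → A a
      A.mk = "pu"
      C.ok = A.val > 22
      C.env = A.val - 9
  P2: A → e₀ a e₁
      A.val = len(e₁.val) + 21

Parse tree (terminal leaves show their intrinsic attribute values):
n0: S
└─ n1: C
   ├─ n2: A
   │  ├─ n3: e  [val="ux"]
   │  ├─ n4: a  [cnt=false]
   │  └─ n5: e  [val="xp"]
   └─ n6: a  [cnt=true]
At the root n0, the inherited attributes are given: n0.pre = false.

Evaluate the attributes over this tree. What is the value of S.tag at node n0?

1. n0.pre = false  [given at root]
2. n1.fin = true  [not S.pre]
3. n2.mk = "pu"  ["pu"]
4. n3.val = "ux"  [terminal]
5. n4.cnt = false  [terminal]
6. n5.val = "xp"  [terminal]
7. n2.val = 23  [len(e₁.val) + 21]
8. n6.cnt = true  [terminal]
9. n1.ok = true  [A.val > 22]
10. n1.env = 14  [A.val - 9]
11. n0.sig = false  [S.pre == true]
12. n0.val = 24  [24]
13. n0.tag = false  [C.env > 14]

false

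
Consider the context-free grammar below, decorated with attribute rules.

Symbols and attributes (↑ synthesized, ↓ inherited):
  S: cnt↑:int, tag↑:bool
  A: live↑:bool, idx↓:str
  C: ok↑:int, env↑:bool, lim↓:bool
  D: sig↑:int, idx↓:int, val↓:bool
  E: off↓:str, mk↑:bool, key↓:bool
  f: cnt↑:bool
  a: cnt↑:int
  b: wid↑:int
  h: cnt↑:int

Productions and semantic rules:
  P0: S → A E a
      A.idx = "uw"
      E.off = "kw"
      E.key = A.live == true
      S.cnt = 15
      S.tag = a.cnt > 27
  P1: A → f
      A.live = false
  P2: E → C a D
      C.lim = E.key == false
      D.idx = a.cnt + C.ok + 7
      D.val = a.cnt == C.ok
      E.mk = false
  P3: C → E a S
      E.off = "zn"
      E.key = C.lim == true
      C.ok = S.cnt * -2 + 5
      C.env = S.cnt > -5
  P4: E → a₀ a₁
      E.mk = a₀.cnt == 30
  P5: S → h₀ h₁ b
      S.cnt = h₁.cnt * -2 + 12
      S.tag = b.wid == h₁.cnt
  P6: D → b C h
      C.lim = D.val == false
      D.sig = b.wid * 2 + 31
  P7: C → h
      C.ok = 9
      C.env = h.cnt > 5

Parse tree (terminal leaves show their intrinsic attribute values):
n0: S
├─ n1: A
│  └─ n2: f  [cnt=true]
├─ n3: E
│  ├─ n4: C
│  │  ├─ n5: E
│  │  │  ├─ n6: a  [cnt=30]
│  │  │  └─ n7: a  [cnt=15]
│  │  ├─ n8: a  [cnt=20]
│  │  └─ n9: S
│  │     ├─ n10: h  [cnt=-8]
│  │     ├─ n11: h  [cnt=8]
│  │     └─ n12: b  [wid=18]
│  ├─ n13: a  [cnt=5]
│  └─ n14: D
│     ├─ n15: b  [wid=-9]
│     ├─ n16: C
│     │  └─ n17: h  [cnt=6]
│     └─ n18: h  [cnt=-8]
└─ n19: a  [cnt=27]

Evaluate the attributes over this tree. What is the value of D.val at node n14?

false

1. n1.idx = "uw"  ["uw"]
2. n2.cnt = true  [terminal]
3. n1.live = false  [false]
4. n3.off = "kw"  ["kw"]
5. n3.key = false  [A.live == true]
6. n4.lim = true  [E.key == false]
7. n5.off = "zn"  ["zn"]
8. n5.key = true  [C.lim == true]
9. n6.cnt = 30  [terminal]
10. n7.cnt = 15  [terminal]
11. n5.mk = true  [a₀.cnt == 30]
12. n8.cnt = 20  [terminal]
13. n10.cnt = -8  [terminal]
14. n11.cnt = 8  [terminal]
15. n12.wid = 18  [terminal]
16. n9.cnt = -4  [h₁.cnt * -2 + 12]
17. n9.tag = false  [b.wid == h₁.cnt]
18. n4.ok = 13  [S.cnt * -2 + 5]
19. n4.env = true  [S.cnt > -5]
20. n13.cnt = 5  [terminal]
21. n14.idx = 25  [a.cnt + C.ok + 7]
22. n14.val = false  [a.cnt == C.ok]
23. n15.wid = -9  [terminal]
24. n16.lim = true  [D.val == false]
25. n17.cnt = 6  [terminal]
26. n16.ok = 9  [9]
27. n16.env = true  [h.cnt > 5]
28. n18.cnt = -8  [terminal]
29. n14.sig = 13  [b.wid * 2 + 31]
30. n3.mk = false  [false]
31. n19.cnt = 27  [terminal]
32. n0.cnt = 15  [15]
33. n0.tag = false  [a.cnt > 27]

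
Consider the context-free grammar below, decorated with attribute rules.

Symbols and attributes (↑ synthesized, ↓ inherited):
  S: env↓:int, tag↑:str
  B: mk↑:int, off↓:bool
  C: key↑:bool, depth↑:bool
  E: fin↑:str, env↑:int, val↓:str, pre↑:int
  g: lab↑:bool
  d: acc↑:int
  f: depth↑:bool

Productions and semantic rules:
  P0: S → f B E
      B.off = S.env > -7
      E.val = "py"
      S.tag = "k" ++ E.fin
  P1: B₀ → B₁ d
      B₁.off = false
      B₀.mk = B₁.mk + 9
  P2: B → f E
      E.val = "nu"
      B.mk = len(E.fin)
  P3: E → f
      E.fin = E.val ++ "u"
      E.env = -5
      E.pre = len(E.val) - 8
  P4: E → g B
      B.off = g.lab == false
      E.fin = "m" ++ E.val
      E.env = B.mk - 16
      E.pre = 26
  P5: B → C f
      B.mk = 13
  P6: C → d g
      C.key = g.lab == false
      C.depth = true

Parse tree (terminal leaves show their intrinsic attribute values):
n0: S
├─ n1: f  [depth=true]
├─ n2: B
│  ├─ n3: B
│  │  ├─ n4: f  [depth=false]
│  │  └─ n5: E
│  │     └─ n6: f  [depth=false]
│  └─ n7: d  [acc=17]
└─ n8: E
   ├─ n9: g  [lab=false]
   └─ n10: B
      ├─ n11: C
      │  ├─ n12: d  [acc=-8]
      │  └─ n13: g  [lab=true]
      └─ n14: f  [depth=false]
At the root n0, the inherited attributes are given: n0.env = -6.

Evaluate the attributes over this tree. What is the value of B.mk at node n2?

12

1. n0.env = -6  [given at root]
2. n1.depth = true  [terminal]
3. n2.off = true  [S.env > -7]
4. n3.off = false  [false]
5. n4.depth = false  [terminal]
6. n5.val = "nu"  ["nu"]
7. n6.depth = false  [terminal]
8. n5.fin = "nuu"  [E.val ++ "u"]
9. n5.env = -5  [-5]
10. n5.pre = -6  [len(E.val) - 8]
11. n3.mk = 3  [len(E.fin)]
12. n7.acc = 17  [terminal]
13. n2.mk = 12  [B₁.mk + 9]
14. n8.val = "py"  ["py"]
15. n9.lab = false  [terminal]
16. n10.off = true  [g.lab == false]
17. n12.acc = -8  [terminal]
18. n13.lab = true  [terminal]
19. n11.key = false  [g.lab == false]
20. n11.depth = true  [true]
21. n14.depth = false  [terminal]
22. n10.mk = 13  [13]
23. n8.fin = "mpy"  ["m" ++ E.val]
24. n8.env = -3  [B.mk - 16]
25. n8.pre = 26  [26]
26. n0.tag = "kmpy"  ["k" ++ E.fin]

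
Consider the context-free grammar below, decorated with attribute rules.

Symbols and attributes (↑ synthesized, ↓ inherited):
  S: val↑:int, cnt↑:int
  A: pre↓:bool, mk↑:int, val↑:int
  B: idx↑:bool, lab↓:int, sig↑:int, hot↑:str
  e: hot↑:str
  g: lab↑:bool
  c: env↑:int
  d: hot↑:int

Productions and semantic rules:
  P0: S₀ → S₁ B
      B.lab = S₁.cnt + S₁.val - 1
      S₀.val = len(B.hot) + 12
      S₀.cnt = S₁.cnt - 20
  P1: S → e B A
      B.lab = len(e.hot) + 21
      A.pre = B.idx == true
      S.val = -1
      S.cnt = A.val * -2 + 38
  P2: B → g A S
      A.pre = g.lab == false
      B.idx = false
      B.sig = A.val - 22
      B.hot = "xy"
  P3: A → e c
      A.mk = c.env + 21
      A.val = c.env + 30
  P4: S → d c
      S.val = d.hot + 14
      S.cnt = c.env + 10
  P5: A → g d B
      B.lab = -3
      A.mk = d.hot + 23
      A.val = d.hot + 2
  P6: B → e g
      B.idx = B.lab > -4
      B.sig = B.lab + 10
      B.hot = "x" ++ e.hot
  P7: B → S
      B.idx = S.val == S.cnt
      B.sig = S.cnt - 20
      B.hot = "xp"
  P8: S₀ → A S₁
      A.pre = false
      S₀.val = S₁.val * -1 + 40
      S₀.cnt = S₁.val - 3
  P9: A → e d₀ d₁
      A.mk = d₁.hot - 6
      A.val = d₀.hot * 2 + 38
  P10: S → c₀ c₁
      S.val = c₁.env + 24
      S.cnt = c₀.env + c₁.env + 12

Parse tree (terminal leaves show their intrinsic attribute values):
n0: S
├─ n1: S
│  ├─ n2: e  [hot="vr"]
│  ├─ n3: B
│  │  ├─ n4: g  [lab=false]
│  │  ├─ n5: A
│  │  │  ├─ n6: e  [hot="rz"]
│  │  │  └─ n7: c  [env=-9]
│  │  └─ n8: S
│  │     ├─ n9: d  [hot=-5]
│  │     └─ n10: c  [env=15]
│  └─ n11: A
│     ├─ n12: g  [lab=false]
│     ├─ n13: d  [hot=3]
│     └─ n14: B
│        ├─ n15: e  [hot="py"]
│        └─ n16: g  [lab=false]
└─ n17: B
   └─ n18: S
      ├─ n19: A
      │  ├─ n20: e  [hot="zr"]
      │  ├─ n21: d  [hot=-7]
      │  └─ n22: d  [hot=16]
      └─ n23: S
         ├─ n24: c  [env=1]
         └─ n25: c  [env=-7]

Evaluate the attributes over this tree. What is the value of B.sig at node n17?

-6

1. n2.hot = "vr"  [terminal]
2. n3.lab = 23  [len(e.hot) + 21]
3. n4.lab = false  [terminal]
4. n5.pre = true  [g.lab == false]
5. n6.hot = "rz"  [terminal]
6. n7.env = -9  [terminal]
7. n5.mk = 12  [c.env + 21]
8. n5.val = 21  [c.env + 30]
9. n9.hot = -5  [terminal]
10. n10.env = 15  [terminal]
11. n8.val = 9  [d.hot + 14]
12. n8.cnt = 25  [c.env + 10]
13. n3.idx = false  [false]
14. n3.sig = -1  [A.val - 22]
15. n3.hot = "xy"  ["xy"]
16. n11.pre = false  [B.idx == true]
17. n12.lab = false  [terminal]
18. n13.hot = 3  [terminal]
19. n14.lab = -3  [-3]
20. n15.hot = "py"  [terminal]
21. n16.lab = false  [terminal]
22. n14.idx = true  [B.lab > -4]
23. n14.sig = 7  [B.lab + 10]
24. n14.hot = "xpy"  ["x" ++ e.hot]
25. n11.mk = 26  [d.hot + 23]
26. n11.val = 5  [d.hot + 2]
27. n1.val = -1  [-1]
28. n1.cnt = 28  [A.val * -2 + 38]
29. n17.lab = 26  [S₁.cnt + S₁.val - 1]
30. n19.pre = false  [false]
31. n20.hot = "zr"  [terminal]
32. n21.hot = -7  [terminal]
33. n22.hot = 16  [terminal]
34. n19.mk = 10  [d₁.hot - 6]
35. n19.val = 24  [d₀.hot * 2 + 38]
36. n24.env = 1  [terminal]
37. n25.env = -7  [terminal]
38. n23.val = 17  [c₁.env + 24]
39. n23.cnt = 6  [c₀.env + c₁.env + 12]
40. n18.val = 23  [S₁.val * -1 + 40]
41. n18.cnt = 14  [S₁.val - 3]
42. n17.idx = false  [S.val == S.cnt]
43. n17.sig = -6  [S.cnt - 20]
44. n17.hot = "xp"  ["xp"]
45. n0.val = 14  [len(B.hot) + 12]
46. n0.cnt = 8  [S₁.cnt - 20]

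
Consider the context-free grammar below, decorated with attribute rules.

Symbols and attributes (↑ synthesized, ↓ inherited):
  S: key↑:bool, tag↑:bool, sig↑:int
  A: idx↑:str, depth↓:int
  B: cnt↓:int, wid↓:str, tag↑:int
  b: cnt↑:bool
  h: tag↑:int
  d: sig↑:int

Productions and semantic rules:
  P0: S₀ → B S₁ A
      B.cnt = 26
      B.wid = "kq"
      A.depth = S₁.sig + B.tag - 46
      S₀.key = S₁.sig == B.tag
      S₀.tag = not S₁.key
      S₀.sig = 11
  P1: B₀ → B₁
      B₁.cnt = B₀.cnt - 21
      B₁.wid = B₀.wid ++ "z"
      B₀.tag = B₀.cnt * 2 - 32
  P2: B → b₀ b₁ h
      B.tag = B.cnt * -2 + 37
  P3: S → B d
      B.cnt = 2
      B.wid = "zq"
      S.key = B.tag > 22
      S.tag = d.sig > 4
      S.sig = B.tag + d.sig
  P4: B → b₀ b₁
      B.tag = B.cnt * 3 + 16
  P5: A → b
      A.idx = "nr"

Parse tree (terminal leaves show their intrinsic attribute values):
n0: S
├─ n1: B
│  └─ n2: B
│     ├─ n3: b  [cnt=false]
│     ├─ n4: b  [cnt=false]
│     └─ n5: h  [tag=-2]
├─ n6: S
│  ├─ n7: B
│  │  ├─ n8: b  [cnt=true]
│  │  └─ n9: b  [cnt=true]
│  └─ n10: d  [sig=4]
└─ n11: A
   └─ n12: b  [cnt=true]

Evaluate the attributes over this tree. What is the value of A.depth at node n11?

0

1. n1.cnt = 26  [26]
2. n1.wid = "kq"  ["kq"]
3. n2.cnt = 5  [B₀.cnt - 21]
4. n2.wid = "kqz"  [B₀.wid ++ "z"]
5. n3.cnt = false  [terminal]
6. n4.cnt = false  [terminal]
7. n5.tag = -2  [terminal]
8. n2.tag = 27  [B.cnt * -2 + 37]
9. n1.tag = 20  [B₀.cnt * 2 - 32]
10. n7.cnt = 2  [2]
11. n7.wid = "zq"  ["zq"]
12. n8.cnt = true  [terminal]
13. n9.cnt = true  [terminal]
14. n7.tag = 22  [B.cnt * 3 + 16]
15. n10.sig = 4  [terminal]
16. n6.key = false  [B.tag > 22]
17. n6.tag = false  [d.sig > 4]
18. n6.sig = 26  [B.tag + d.sig]
19. n11.depth = 0  [S₁.sig + B.tag - 46]
20. n12.cnt = true  [terminal]
21. n11.idx = "nr"  ["nr"]
22. n0.key = false  [S₁.sig == B.tag]
23. n0.tag = true  [not S₁.key]
24. n0.sig = 11  [11]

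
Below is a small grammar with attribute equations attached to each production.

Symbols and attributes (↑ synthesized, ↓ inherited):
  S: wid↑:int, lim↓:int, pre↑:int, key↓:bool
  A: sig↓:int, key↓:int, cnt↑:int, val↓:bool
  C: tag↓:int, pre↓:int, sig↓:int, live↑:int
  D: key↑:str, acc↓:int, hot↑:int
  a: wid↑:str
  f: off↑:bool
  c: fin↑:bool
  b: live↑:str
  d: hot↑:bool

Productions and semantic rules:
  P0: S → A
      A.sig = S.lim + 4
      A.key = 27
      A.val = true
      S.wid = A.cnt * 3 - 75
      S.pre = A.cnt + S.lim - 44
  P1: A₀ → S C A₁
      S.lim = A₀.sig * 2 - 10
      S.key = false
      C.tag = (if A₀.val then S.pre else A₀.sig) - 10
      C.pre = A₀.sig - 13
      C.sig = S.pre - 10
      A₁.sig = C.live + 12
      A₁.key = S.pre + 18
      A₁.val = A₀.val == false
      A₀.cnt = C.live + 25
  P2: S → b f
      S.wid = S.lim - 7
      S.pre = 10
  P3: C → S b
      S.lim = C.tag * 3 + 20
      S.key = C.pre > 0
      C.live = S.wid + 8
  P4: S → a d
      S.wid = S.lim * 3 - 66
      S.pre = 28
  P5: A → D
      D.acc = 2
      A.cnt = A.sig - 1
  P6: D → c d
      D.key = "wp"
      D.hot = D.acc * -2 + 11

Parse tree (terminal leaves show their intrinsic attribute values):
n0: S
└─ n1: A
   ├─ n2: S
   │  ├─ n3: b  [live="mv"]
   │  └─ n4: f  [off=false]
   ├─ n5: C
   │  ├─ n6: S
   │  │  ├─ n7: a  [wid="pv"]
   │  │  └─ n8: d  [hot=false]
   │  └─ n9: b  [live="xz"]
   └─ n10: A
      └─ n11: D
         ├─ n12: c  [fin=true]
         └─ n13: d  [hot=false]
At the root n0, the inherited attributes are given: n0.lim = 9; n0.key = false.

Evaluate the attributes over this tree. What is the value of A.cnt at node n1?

1. n0.lim = 9  [given at root]
2. n0.key = false  [given at root]
3. n1.sig = 13  [S.lim + 4]
4. n1.key = 27  [27]
5. n1.val = true  [true]
6. n2.lim = 16  [A₀.sig * 2 - 10]
7. n2.key = false  [false]
8. n3.live = "mv"  [terminal]
9. n4.off = false  [terminal]
10. n2.wid = 9  [S.lim - 7]
11. n2.pre = 10  [10]
12. n5.tag = 0  [(if A₀.val then S.pre else A₀.sig) - 10]
13. n5.pre = 0  [A₀.sig - 13]
14. n5.sig = 0  [S.pre - 10]
15. n6.lim = 20  [C.tag * 3 + 20]
16. n6.key = false  [C.pre > 0]
17. n7.wid = "pv"  [terminal]
18. n8.hot = false  [terminal]
19. n6.wid = -6  [S.lim * 3 - 66]
20. n6.pre = 28  [28]
21. n9.live = "xz"  [terminal]
22. n5.live = 2  [S.wid + 8]
23. n10.sig = 14  [C.live + 12]
24. n10.key = 28  [S.pre + 18]
25. n10.val = false  [A₀.val == false]
26. n11.acc = 2  [2]
27. n12.fin = true  [terminal]
28. n13.hot = false  [terminal]
29. n11.key = "wp"  ["wp"]
30. n11.hot = 7  [D.acc * -2 + 11]
31. n10.cnt = 13  [A.sig - 1]
32. n1.cnt = 27  [C.live + 25]
33. n0.wid = 6  [A.cnt * 3 - 75]
34. n0.pre = -8  [A.cnt + S.lim - 44]

27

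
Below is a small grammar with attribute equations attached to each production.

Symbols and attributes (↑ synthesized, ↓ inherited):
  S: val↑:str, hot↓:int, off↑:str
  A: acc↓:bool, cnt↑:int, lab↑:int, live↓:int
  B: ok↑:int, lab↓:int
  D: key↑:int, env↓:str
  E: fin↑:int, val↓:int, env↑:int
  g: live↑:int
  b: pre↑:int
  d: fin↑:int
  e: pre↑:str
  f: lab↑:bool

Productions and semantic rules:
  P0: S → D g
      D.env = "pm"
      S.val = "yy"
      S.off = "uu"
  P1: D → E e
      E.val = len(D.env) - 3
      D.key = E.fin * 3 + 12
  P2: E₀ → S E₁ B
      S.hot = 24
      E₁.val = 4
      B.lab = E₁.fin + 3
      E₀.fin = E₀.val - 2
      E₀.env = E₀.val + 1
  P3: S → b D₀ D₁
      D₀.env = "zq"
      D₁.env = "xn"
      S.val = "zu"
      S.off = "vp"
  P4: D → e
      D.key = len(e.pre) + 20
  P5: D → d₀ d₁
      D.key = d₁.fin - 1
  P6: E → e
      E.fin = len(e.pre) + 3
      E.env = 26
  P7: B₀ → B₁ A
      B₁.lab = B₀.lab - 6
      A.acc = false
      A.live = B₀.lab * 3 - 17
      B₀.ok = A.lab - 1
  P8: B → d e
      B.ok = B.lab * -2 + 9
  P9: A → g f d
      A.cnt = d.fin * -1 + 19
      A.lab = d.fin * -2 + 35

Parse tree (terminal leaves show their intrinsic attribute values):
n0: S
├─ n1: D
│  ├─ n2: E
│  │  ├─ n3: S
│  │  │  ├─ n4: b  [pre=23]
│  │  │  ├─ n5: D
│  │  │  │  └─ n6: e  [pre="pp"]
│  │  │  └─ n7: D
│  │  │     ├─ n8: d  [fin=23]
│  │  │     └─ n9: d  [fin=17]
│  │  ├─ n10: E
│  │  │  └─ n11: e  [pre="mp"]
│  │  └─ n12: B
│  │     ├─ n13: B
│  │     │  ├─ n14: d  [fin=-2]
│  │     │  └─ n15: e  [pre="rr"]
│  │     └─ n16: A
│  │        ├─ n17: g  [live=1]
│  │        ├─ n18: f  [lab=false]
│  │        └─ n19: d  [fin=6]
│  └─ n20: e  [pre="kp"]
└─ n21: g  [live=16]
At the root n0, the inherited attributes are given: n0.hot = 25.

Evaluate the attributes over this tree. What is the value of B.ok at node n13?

1. n0.hot = 25  [given at root]
2. n1.env = "pm"  ["pm"]
3. n2.val = -1  [len(D.env) - 3]
4. n3.hot = 24  [24]
5. n4.pre = 23  [terminal]
6. n5.env = "zq"  ["zq"]
7. n6.pre = "pp"  [terminal]
8. n5.key = 22  [len(e.pre) + 20]
9. n7.env = "xn"  ["xn"]
10. n8.fin = 23  [terminal]
11. n9.fin = 17  [terminal]
12. n7.key = 16  [d₁.fin - 1]
13. n3.val = "zu"  ["zu"]
14. n3.off = "vp"  ["vp"]
15. n10.val = 4  [4]
16. n11.pre = "mp"  [terminal]
17. n10.fin = 5  [len(e.pre) + 3]
18. n10.env = 26  [26]
19. n12.lab = 8  [E₁.fin + 3]
20. n13.lab = 2  [B₀.lab - 6]
21. n14.fin = -2  [terminal]
22. n15.pre = "rr"  [terminal]
23. n13.ok = 5  [B.lab * -2 + 9]
24. n16.acc = false  [false]
25. n16.live = 7  [B₀.lab * 3 - 17]
26. n17.live = 1  [terminal]
27. n18.lab = false  [terminal]
28. n19.fin = 6  [terminal]
29. n16.cnt = 13  [d.fin * -1 + 19]
30. n16.lab = 23  [d.fin * -2 + 35]
31. n12.ok = 22  [A.lab - 1]
32. n2.fin = -3  [E₀.val - 2]
33. n2.env = 0  [E₀.val + 1]
34. n20.pre = "kp"  [terminal]
35. n1.key = 3  [E.fin * 3 + 12]
36. n21.live = 16  [terminal]
37. n0.val = "yy"  ["yy"]
38. n0.off = "uu"  ["uu"]

5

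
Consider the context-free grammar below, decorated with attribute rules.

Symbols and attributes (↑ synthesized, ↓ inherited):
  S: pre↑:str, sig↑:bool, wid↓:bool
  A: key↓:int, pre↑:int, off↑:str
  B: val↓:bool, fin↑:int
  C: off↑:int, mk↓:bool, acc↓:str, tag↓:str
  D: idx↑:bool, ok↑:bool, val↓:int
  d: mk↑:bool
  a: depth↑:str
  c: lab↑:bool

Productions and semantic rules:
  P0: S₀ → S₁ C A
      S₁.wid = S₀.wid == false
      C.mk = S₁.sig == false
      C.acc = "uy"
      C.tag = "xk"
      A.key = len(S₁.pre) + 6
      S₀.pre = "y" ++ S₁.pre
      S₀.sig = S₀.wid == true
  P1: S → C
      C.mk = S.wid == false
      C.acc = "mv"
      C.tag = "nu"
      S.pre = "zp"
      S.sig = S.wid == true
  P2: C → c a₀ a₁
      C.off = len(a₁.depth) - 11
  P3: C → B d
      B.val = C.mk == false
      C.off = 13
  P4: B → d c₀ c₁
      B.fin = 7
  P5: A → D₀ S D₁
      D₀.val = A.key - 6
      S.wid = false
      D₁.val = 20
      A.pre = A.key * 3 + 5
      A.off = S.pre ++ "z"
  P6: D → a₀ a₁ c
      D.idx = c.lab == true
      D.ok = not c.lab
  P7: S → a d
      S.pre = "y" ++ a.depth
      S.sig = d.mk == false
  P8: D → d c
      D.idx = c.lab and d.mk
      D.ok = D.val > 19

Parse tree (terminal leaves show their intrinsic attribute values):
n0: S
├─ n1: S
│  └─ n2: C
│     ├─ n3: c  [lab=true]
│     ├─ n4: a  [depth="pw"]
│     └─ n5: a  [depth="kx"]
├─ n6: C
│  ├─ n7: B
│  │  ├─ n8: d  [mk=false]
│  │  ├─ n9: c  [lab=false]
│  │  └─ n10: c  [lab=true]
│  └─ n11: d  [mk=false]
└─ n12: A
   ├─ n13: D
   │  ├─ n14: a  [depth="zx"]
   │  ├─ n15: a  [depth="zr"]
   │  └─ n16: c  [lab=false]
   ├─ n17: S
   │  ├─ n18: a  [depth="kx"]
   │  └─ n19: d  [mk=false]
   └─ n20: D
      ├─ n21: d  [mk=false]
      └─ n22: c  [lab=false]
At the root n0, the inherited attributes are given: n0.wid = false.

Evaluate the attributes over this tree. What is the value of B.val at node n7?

1. n0.wid = false  [given at root]
2. n1.wid = true  [S₀.wid == false]
3. n2.mk = false  [S.wid == false]
4. n2.acc = "mv"  ["mv"]
5. n2.tag = "nu"  ["nu"]
6. n3.lab = true  [terminal]
7. n4.depth = "pw"  [terminal]
8. n5.depth = "kx"  [terminal]
9. n2.off = -9  [len(a₁.depth) - 11]
10. n1.pre = "zp"  ["zp"]
11. n1.sig = true  [S.wid == true]
12. n6.mk = false  [S₁.sig == false]
13. n6.acc = "uy"  ["uy"]
14. n6.tag = "xk"  ["xk"]
15. n7.val = true  [C.mk == false]
16. n8.mk = false  [terminal]
17. n9.lab = false  [terminal]
18. n10.lab = true  [terminal]
19. n7.fin = 7  [7]
20. n11.mk = false  [terminal]
21. n6.off = 13  [13]
22. n12.key = 8  [len(S₁.pre) + 6]
23. n13.val = 2  [A.key - 6]
24. n14.depth = "zx"  [terminal]
25. n15.depth = "zr"  [terminal]
26. n16.lab = false  [terminal]
27. n13.idx = false  [c.lab == true]
28. n13.ok = true  [not c.lab]
29. n17.wid = false  [false]
30. n18.depth = "kx"  [terminal]
31. n19.mk = false  [terminal]
32. n17.pre = "ykx"  ["y" ++ a.depth]
33. n17.sig = true  [d.mk == false]
34. n20.val = 20  [20]
35. n21.mk = false  [terminal]
36. n22.lab = false  [terminal]
37. n20.idx = false  [c.lab and d.mk]
38. n20.ok = true  [D.val > 19]
39. n12.pre = 29  [A.key * 3 + 5]
40. n12.off = "ykxz"  [S.pre ++ "z"]
41. n0.pre = "yzp"  ["y" ++ S₁.pre]
42. n0.sig = false  [S₀.wid == true]

true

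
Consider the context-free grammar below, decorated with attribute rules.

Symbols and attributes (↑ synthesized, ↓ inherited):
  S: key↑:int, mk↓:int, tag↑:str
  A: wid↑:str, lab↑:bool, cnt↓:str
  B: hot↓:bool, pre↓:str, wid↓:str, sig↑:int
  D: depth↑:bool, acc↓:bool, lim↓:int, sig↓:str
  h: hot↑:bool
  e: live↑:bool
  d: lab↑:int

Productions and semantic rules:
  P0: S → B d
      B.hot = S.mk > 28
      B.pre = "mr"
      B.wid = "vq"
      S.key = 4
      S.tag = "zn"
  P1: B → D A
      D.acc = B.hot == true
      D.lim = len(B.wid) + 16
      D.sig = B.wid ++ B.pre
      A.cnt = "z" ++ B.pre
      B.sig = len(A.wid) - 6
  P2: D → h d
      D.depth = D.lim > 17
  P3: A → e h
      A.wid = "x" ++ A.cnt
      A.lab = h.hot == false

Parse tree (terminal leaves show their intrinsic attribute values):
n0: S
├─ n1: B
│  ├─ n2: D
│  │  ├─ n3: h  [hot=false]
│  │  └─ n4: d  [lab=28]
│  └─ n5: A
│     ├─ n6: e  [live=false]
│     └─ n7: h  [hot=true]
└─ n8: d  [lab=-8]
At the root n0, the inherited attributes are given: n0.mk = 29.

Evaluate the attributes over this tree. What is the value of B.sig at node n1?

-2

1. n0.mk = 29  [given at root]
2. n1.hot = true  [S.mk > 28]
3. n1.pre = "mr"  ["mr"]
4. n1.wid = "vq"  ["vq"]
5. n2.acc = true  [B.hot == true]
6. n2.lim = 18  [len(B.wid) + 16]
7. n2.sig = "vqmr"  [B.wid ++ B.pre]
8. n3.hot = false  [terminal]
9. n4.lab = 28  [terminal]
10. n2.depth = true  [D.lim > 17]
11. n5.cnt = "zmr"  ["z" ++ B.pre]
12. n6.live = false  [terminal]
13. n7.hot = true  [terminal]
14. n5.wid = "xzmr"  ["x" ++ A.cnt]
15. n5.lab = false  [h.hot == false]
16. n1.sig = -2  [len(A.wid) - 6]
17. n8.lab = -8  [terminal]
18. n0.key = 4  [4]
19. n0.tag = "zn"  ["zn"]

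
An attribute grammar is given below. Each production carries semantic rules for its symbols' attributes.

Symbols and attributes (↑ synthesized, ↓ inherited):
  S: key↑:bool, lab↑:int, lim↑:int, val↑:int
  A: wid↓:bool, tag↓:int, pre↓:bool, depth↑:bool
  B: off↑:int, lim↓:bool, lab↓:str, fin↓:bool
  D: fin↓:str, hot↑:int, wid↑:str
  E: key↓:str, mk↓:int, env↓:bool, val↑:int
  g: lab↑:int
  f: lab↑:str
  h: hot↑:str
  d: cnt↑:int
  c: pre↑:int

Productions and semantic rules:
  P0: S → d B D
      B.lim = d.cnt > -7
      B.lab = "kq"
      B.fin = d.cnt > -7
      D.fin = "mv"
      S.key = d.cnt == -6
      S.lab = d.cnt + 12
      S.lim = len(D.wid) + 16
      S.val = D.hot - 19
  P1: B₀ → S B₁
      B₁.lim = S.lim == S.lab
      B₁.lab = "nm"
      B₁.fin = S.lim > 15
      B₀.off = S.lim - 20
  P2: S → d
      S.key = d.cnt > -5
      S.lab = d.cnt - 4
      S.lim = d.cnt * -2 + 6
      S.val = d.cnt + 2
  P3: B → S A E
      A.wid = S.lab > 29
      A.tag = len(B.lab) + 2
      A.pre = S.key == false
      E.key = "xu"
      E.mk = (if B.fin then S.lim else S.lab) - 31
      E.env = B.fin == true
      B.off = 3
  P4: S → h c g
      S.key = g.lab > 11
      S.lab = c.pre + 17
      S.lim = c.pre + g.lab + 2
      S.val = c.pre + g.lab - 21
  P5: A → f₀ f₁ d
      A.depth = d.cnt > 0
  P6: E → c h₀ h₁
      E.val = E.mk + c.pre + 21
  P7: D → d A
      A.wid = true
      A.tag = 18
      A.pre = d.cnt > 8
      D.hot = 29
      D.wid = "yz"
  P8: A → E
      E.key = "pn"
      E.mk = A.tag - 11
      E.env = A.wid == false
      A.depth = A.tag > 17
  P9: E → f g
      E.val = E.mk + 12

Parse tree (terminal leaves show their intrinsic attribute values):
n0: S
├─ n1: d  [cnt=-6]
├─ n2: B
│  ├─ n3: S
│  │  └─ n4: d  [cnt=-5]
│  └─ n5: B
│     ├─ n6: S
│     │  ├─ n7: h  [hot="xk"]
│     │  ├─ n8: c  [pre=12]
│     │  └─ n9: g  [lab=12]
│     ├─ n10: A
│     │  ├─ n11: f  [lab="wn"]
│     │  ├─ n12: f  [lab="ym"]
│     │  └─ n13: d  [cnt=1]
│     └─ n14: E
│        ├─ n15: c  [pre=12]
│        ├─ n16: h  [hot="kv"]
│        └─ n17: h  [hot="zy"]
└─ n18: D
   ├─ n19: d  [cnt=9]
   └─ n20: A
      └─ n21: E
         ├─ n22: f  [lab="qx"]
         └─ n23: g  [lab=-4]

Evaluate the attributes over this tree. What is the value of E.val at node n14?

28

1. n1.cnt = -6  [terminal]
2. n2.lim = true  [d.cnt > -7]
3. n2.lab = "kq"  ["kq"]
4. n2.fin = true  [d.cnt > -7]
5. n4.cnt = -5  [terminal]
6. n3.key = false  [d.cnt > -5]
7. n3.lab = -9  [d.cnt - 4]
8. n3.lim = 16  [d.cnt * -2 + 6]
9. n3.val = -3  [d.cnt + 2]
10. n5.lim = false  [S.lim == S.lab]
11. n5.lab = "nm"  ["nm"]
12. n5.fin = true  [S.lim > 15]
13. n7.hot = "xk"  [terminal]
14. n8.pre = 12  [terminal]
15. n9.lab = 12  [terminal]
16. n6.key = true  [g.lab > 11]
17. n6.lab = 29  [c.pre + 17]
18. n6.lim = 26  [c.pre + g.lab + 2]
19. n6.val = 3  [c.pre + g.lab - 21]
20. n10.wid = false  [S.lab > 29]
21. n10.tag = 4  [len(B.lab) + 2]
22. n10.pre = false  [S.key == false]
23. n11.lab = "wn"  [terminal]
24. n12.lab = "ym"  [terminal]
25. n13.cnt = 1  [terminal]
26. n10.depth = true  [d.cnt > 0]
27. n14.key = "xu"  ["xu"]
28. n14.mk = -5  [(if B.fin then S.lim else S.lab) - 31]
29. n14.env = true  [B.fin == true]
30. n15.pre = 12  [terminal]
31. n16.hot = "kv"  [terminal]
32. n17.hot = "zy"  [terminal]
33. n14.val = 28  [E.mk + c.pre + 21]
34. n5.off = 3  [3]
35. n2.off = -4  [S.lim - 20]
36. n18.fin = "mv"  ["mv"]
37. n19.cnt = 9  [terminal]
38. n20.wid = true  [true]
39. n20.tag = 18  [18]
40. n20.pre = true  [d.cnt > 8]
41. n21.key = "pn"  ["pn"]
42. n21.mk = 7  [A.tag - 11]
43. n21.env = false  [A.wid == false]
44. n22.lab = "qx"  [terminal]
45. n23.lab = -4  [terminal]
46. n21.val = 19  [E.mk + 12]
47. n20.depth = true  [A.tag > 17]
48. n18.hot = 29  [29]
49. n18.wid = "yz"  ["yz"]
50. n0.key = true  [d.cnt == -6]
51. n0.lab = 6  [d.cnt + 12]
52. n0.lim = 18  [len(D.wid) + 16]
53. n0.val = 10  [D.hot - 19]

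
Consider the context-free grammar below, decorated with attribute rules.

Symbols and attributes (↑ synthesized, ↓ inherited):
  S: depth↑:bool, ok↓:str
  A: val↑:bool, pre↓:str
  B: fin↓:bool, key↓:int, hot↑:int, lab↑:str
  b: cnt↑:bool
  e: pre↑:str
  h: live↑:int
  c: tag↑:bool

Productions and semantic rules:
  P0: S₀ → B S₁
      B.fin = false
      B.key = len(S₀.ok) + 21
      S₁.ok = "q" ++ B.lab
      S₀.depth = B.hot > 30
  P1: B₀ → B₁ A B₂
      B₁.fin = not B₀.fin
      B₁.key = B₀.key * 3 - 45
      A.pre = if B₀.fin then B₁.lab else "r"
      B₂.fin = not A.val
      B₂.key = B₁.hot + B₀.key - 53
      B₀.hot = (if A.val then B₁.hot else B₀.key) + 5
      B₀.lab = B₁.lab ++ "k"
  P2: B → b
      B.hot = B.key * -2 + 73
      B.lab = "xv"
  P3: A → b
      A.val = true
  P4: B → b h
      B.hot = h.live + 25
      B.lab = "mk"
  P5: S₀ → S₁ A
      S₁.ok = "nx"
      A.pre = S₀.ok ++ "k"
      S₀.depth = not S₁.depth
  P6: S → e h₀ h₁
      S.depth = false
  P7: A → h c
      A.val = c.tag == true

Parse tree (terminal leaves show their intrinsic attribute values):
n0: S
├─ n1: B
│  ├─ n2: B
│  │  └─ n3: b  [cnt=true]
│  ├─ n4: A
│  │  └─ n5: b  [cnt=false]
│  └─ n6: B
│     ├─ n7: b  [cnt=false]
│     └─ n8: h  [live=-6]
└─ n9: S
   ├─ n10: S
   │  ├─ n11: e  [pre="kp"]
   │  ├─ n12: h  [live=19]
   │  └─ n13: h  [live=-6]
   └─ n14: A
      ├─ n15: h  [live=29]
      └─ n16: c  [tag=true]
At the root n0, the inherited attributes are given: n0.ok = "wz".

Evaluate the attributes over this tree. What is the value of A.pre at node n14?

1. n0.ok = "wz"  [given at root]
2. n1.fin = false  [false]
3. n1.key = 23  [len(S₀.ok) + 21]
4. n2.fin = true  [not B₀.fin]
5. n2.key = 24  [B₀.key * 3 - 45]
6. n3.cnt = true  [terminal]
7. n2.hot = 25  [B.key * -2 + 73]
8. n2.lab = "xv"  ["xv"]
9. n4.pre = "r"  [if B₀.fin then B₁.lab else "r"]
10. n5.cnt = false  [terminal]
11. n4.val = true  [true]
12. n6.fin = false  [not A.val]
13. n6.key = -5  [B₁.hot + B₀.key - 53]
14. n7.cnt = false  [terminal]
15. n8.live = -6  [terminal]
16. n6.hot = 19  [h.live + 25]
17. n6.lab = "mk"  ["mk"]
18. n1.hot = 30  [(if A.val then B₁.hot else B₀.key) + 5]
19. n1.lab = "xvk"  [B₁.lab ++ "k"]
20. n9.ok = "qxvk"  ["q" ++ B.lab]
21. n10.ok = "nx"  ["nx"]
22. n11.pre = "kp"  [terminal]
23. n12.live = 19  [terminal]
24. n13.live = -6  [terminal]
25. n10.depth = false  [false]
26. n14.pre = "qxvkk"  [S₀.ok ++ "k"]
27. n15.live = 29  [terminal]
28. n16.tag = true  [terminal]
29. n14.val = true  [c.tag == true]
30. n9.depth = true  [not S₁.depth]
31. n0.depth = false  [B.hot > 30]

"qxvkk"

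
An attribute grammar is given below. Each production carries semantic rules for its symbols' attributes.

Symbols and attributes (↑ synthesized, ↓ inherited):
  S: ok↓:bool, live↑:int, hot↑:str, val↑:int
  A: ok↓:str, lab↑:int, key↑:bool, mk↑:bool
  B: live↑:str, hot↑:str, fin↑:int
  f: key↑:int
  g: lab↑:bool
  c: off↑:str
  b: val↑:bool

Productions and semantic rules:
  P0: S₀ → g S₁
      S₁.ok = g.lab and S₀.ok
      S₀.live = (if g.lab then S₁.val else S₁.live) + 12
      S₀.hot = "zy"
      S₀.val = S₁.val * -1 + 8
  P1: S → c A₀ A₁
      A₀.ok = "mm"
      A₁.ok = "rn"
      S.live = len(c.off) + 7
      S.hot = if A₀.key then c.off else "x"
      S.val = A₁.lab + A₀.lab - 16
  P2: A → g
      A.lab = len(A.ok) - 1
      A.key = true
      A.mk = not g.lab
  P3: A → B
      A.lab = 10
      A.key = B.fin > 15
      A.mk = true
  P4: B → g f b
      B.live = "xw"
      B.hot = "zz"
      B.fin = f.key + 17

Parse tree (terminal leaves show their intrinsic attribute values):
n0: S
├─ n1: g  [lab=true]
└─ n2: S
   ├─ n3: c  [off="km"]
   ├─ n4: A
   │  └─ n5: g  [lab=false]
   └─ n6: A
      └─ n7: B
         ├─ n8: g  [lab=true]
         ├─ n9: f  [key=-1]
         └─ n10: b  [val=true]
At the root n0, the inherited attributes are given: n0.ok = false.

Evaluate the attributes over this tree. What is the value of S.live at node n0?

1. n0.ok = false  [given at root]
2. n1.lab = true  [terminal]
3. n2.ok = false  [g.lab and S₀.ok]
4. n3.off = "km"  [terminal]
5. n4.ok = "mm"  ["mm"]
6. n5.lab = false  [terminal]
7. n4.lab = 1  [len(A.ok) - 1]
8. n4.key = true  [true]
9. n4.mk = true  [not g.lab]
10. n6.ok = "rn"  ["rn"]
11. n8.lab = true  [terminal]
12. n9.key = -1  [terminal]
13. n10.val = true  [terminal]
14. n7.live = "xw"  ["xw"]
15. n7.hot = "zz"  ["zz"]
16. n7.fin = 16  [f.key + 17]
17. n6.lab = 10  [10]
18. n6.key = true  [B.fin > 15]
19. n6.mk = true  [true]
20. n2.live = 9  [len(c.off) + 7]
21. n2.hot = "km"  [if A₀.key then c.off else "x"]
22. n2.val = -5  [A₁.lab + A₀.lab - 16]
23. n0.live = 7  [(if g.lab then S₁.val else S₁.live) + 12]
24. n0.hot = "zy"  ["zy"]
25. n0.val = 13  [S₁.val * -1 + 8]

7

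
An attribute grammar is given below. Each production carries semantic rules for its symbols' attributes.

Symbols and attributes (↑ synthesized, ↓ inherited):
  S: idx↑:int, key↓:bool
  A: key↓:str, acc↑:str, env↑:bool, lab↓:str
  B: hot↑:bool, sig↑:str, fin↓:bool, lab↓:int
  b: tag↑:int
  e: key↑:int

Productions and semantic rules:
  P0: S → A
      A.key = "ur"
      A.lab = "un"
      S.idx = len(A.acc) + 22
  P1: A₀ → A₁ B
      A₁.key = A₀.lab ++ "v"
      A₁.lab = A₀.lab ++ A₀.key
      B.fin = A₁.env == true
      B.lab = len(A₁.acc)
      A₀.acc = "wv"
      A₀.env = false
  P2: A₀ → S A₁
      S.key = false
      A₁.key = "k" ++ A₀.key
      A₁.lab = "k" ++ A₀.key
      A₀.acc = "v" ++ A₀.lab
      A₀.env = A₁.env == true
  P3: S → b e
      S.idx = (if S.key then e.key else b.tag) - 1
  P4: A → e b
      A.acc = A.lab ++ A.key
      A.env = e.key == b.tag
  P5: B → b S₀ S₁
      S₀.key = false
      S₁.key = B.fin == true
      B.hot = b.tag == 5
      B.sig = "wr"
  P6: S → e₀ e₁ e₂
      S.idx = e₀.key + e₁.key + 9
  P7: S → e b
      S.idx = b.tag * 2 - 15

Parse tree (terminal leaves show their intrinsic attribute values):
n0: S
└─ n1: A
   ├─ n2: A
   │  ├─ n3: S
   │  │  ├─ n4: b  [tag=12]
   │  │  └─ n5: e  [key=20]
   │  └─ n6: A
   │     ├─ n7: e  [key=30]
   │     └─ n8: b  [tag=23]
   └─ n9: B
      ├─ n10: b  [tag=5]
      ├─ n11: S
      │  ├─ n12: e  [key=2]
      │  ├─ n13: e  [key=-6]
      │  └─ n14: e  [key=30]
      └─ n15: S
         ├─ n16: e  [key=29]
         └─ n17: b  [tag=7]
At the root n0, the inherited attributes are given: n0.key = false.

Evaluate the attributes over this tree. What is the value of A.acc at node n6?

"kunvkunv"

1. n0.key = false  [given at root]
2. n1.key = "ur"  ["ur"]
3. n1.lab = "un"  ["un"]
4. n2.key = "unv"  [A₀.lab ++ "v"]
5. n2.lab = "unur"  [A₀.lab ++ A₀.key]
6. n3.key = false  [false]
7. n4.tag = 12  [terminal]
8. n5.key = 20  [terminal]
9. n3.idx = 11  [(if S.key then e.key else b.tag) - 1]
10. n6.key = "kunv"  ["k" ++ A₀.key]
11. n6.lab = "kunv"  ["k" ++ A₀.key]
12. n7.key = 30  [terminal]
13. n8.tag = 23  [terminal]
14. n6.acc = "kunvkunv"  [A.lab ++ A.key]
15. n6.env = false  [e.key == b.tag]
16. n2.acc = "vunur"  ["v" ++ A₀.lab]
17. n2.env = false  [A₁.env == true]
18. n9.fin = false  [A₁.env == true]
19. n9.lab = 5  [len(A₁.acc)]
20. n10.tag = 5  [terminal]
21. n11.key = false  [false]
22. n12.key = 2  [terminal]
23. n13.key = -6  [terminal]
24. n14.key = 30  [terminal]
25. n11.idx = 5  [e₀.key + e₁.key + 9]
26. n15.key = false  [B.fin == true]
27. n16.key = 29  [terminal]
28. n17.tag = 7  [terminal]
29. n15.idx = -1  [b.tag * 2 - 15]
30. n9.hot = true  [b.tag == 5]
31. n9.sig = "wr"  ["wr"]
32. n1.acc = "wv"  ["wv"]
33. n1.env = false  [false]
34. n0.idx = 24  [len(A.acc) + 22]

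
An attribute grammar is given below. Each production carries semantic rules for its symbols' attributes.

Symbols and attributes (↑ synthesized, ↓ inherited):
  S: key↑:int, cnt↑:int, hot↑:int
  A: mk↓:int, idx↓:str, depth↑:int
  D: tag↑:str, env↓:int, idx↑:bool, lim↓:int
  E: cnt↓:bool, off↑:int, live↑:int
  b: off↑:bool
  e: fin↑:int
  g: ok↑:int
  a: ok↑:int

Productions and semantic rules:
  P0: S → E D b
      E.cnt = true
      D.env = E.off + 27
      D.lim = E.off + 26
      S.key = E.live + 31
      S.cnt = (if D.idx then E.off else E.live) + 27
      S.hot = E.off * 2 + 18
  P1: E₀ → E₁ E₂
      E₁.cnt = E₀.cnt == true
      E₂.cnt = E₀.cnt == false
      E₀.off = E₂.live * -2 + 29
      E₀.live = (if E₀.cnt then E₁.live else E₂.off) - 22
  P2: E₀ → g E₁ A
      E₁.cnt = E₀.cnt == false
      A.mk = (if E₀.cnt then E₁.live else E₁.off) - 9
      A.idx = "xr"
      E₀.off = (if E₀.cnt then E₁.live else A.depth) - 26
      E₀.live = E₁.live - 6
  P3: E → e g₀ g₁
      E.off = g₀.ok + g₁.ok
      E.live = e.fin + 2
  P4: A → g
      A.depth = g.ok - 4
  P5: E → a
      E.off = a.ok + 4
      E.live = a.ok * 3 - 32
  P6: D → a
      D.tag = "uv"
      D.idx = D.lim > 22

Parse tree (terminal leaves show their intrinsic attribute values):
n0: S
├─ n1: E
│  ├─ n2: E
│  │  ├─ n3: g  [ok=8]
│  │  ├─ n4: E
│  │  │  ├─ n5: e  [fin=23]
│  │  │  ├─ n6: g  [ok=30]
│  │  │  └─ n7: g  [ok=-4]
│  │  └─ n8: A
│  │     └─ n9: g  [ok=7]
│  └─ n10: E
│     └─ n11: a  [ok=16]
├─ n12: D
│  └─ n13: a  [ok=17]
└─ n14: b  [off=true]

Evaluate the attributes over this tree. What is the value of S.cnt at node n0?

24

1. n1.cnt = true  [true]
2. n2.cnt = true  [E₀.cnt == true]
3. n3.ok = 8  [terminal]
4. n4.cnt = false  [E₀.cnt == false]
5. n5.fin = 23  [terminal]
6. n6.ok = 30  [terminal]
7. n7.ok = -4  [terminal]
8. n4.off = 26  [g₀.ok + g₁.ok]
9. n4.live = 25  [e.fin + 2]
10. n8.mk = 16  [(if E₀.cnt then E₁.live else E₁.off) - 9]
11. n8.idx = "xr"  ["xr"]
12. n9.ok = 7  [terminal]
13. n8.depth = 3  [g.ok - 4]
14. n2.off = -1  [(if E₀.cnt then E₁.live else A.depth) - 26]
15. n2.live = 19  [E₁.live - 6]
16. n10.cnt = false  [E₀.cnt == false]
17. n11.ok = 16  [terminal]
18. n10.off = 20  [a.ok + 4]
19. n10.live = 16  [a.ok * 3 - 32]
20. n1.off = -3  [E₂.live * -2 + 29]
21. n1.live = -3  [(if E₀.cnt then E₁.live else E₂.off) - 22]
22. n12.env = 24  [E.off + 27]
23. n12.lim = 23  [E.off + 26]
24. n13.ok = 17  [terminal]
25. n12.tag = "uv"  ["uv"]
26. n12.idx = true  [D.lim > 22]
27. n14.off = true  [terminal]
28. n0.key = 28  [E.live + 31]
29. n0.cnt = 24  [(if D.idx then E.off else E.live) + 27]
30. n0.hot = 12  [E.off * 2 + 18]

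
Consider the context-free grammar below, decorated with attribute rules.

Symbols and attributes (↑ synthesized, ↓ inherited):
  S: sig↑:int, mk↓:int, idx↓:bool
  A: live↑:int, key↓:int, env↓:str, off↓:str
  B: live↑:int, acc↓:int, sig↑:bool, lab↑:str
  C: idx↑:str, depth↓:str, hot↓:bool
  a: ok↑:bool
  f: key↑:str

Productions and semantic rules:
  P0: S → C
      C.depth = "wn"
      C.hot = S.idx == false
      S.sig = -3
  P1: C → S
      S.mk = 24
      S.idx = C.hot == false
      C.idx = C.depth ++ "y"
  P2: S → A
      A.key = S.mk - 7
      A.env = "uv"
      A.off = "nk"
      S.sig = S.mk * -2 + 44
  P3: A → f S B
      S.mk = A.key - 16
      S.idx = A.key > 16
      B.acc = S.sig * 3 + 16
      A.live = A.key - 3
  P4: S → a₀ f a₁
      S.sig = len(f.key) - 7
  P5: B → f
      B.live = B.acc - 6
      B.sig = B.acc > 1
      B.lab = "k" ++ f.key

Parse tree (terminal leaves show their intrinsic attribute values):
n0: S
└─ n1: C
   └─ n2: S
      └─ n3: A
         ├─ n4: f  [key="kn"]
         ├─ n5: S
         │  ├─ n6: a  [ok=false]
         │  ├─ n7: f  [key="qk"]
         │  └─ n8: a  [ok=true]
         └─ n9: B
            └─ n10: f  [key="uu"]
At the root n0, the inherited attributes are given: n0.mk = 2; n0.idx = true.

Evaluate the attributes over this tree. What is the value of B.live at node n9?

1. n0.mk = 2  [given at root]
2. n0.idx = true  [given at root]
3. n1.depth = "wn"  ["wn"]
4. n1.hot = false  [S.idx == false]
5. n2.mk = 24  [24]
6. n2.idx = true  [C.hot == false]
7. n3.key = 17  [S.mk - 7]
8. n3.env = "uv"  ["uv"]
9. n3.off = "nk"  ["nk"]
10. n4.key = "kn"  [terminal]
11. n5.mk = 1  [A.key - 16]
12. n5.idx = true  [A.key > 16]
13. n6.ok = false  [terminal]
14. n7.key = "qk"  [terminal]
15. n8.ok = true  [terminal]
16. n5.sig = -5  [len(f.key) - 7]
17. n9.acc = 1  [S.sig * 3 + 16]
18. n10.key = "uu"  [terminal]
19. n9.live = -5  [B.acc - 6]
20. n9.sig = false  [B.acc > 1]
21. n9.lab = "kuu"  ["k" ++ f.key]
22. n3.live = 14  [A.key - 3]
23. n2.sig = -4  [S.mk * -2 + 44]
24. n1.idx = "wny"  [C.depth ++ "y"]
25. n0.sig = -3  [-3]

-5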